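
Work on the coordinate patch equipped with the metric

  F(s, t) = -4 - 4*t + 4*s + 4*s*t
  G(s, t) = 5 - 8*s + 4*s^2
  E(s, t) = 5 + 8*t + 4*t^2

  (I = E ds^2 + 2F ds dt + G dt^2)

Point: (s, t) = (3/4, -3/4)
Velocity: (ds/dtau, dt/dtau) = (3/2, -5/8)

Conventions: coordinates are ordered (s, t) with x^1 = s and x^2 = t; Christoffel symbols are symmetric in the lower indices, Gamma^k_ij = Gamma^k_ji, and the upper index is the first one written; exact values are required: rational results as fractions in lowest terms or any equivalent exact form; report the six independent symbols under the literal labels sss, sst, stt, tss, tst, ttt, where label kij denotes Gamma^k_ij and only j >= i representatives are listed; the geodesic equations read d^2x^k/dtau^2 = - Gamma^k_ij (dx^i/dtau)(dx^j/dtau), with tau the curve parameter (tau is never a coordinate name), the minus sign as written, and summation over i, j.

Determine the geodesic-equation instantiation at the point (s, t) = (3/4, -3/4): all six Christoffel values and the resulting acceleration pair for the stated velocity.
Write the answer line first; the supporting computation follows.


Answer: Gamma_sss = 0, Gamma_sst = 2/3, Gamma_stt = 0, Gamma_tss = 0, Gamma_tst = -2/3, Gamma_ttt = 0; accelerations (d^2s/dtau^2, d^2t/dtau^2) = (5/4, -5/4)

E = 5/4, F = -1/4, G = 5/4 at the point
E_s = 0, E_t = 2, F_s = 1, F_t = -1, G_s = -2, G_t = 0
EG - F^2 = 3/2;  g^inv = (2/3) * [[5/4, 1/4], [1/4, 5/4]]
first-kind symbols [ij,l] = (1/2)(d_i g_jl + d_j g_il - d_l g_ij): [ss,s] = E_s/2 = 0, [ss,t] = F_s - E_t/2 = 0, [st,s] = E_t/2 = 1, [st,t] = G_s/2 = -1, [tt,s] = F_t - G_s/2 = 0, [tt,t] = G_t/2 = 0
Gamma^s_ij = (G*[ij,s] - F*[ij,t])/(EG - F^2), Gamma^t_ij = (E*[ij,t] - F*[ij,s])/(EG - F^2)
Gamma_sss = 0, Gamma_sst = 2/3, Gamma_stt = 0, Gamma_tss = 0, Gamma_tst = -2/3, Gamma_ttt = 0
d^2s/dtau^2 = -(Gamma_sss*(3/2)^2 + 2*Gamma_sst*(3/2)*(-5/8) + Gamma_stt*(-5/8)^2) = 5/4
d^2t/dtau^2 = -(Gamma_tss*(3/2)^2 + 2*Gamma_tst*(3/2)*(-5/8) + Gamma_ttt*(-5/8)^2) = -5/4


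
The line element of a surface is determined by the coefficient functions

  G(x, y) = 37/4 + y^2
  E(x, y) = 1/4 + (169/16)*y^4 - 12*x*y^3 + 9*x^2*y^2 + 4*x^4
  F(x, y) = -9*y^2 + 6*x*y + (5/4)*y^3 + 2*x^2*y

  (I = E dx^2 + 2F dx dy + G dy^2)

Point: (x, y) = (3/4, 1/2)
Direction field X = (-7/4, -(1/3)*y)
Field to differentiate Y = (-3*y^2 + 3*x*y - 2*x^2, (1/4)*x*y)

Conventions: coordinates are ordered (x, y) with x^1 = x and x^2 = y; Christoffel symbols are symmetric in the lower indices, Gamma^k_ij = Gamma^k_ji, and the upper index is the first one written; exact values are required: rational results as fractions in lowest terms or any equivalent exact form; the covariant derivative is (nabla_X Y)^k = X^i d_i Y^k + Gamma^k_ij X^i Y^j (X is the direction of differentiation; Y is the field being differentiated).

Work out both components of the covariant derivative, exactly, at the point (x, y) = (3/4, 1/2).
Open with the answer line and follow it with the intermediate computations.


Answer: (nabla_X Y)^x = 240337/46944, (nabla_X Y)^y = -10637/187776

E = 593/256, F = 23/32, G = 19/2 at the point
E_x = 69/8, E_y = 115/32, F_x = 9/2, F_y = -39/16, G_x = 0, G_y = 1
EG - F^2 = 22005/1024;  g^inv = (1024/22005) * [[19/2, -23/32], [-23/32, 593/256]]
first-kind symbols [ij,l] = (1/2)(d_i g_jl + d_j g_il - d_l g_ij): [xx,x] = E_x/2 = 69/16, [xx,y] = F_x - E_y/2 = 173/64, [xy,x] = E_y/2 = 115/64, [xy,y] = G_x/2 = 0, [yy,x] = F_y - G_x/2 = -39/16, [yy,y] = G_y/2 = 1/2
Gamma^x_ij = (G*[ij,x] - F*[ij,y])/(EG - F^2), Gamma^y_ij = (E*[ij,y] - F*[ij,x])/(EG - F^2)
Gamma_xxx = 15985/8802, Gamma_xxy = 3496/4401, Gamma_xyy = -4816/4401, Gamma_yxx = 10361/70416, Gamma_yxy = -529/8802, Gamma_yyy = 596/4401
X = (-7/4, -1/6), Y = (-3/4, 3/32) at the point


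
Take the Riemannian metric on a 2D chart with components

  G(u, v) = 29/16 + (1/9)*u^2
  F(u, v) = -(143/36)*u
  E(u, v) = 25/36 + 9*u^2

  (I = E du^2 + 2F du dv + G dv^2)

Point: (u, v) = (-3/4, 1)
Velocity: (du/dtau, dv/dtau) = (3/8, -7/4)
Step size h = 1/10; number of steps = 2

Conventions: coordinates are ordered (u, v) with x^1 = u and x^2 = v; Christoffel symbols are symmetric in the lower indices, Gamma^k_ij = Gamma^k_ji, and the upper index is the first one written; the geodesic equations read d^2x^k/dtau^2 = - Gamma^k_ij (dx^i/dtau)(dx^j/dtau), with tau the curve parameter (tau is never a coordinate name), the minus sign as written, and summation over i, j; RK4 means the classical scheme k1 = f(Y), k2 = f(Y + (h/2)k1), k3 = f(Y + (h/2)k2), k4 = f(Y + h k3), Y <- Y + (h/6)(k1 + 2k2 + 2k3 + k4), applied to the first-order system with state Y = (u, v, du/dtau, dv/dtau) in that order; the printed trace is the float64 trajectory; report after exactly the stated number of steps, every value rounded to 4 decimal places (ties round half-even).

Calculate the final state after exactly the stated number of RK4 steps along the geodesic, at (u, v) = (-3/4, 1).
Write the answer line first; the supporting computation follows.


Answer: u = -0.6755, v = 0.6555, du/dtau = 0.3697, dv/dtau = -1.6939

f(Y) = (du/dtau, dv/dtau, -Gamma^u_ij Y'^i Y'^j, -Gamma^v_ij Y'^i Y'^j) with the Gammas evaluated at the stage position; h = 0.100000; intermediate values shown to 6 dp
step 0: u = -0.7500, v = 1.0000, du/dtau = 0.3750, dv/dtau = -1.7500
step 1:
  k1: at (u, v) = (-0.750000, 1.000000), (du/dtau, dv/dtau) = (0.375000, -1.750000); Gamma_uuu = -0.428561, Gamma_uuv = 0.129382, Gamma_uvv = 0.081430, Gamma_vuu = -1.437583, Gamma_vuv = -0.250019, Gamma_vvv = -0.129382; k1 = (0.375000, -1.750000, -0.019297, 0.270244)
  k2: at (u, v) = (-0.731250, 0.912500), (du/dtau, dv/dtau) = (0.374035, -1.736488); Gamma_uuu = -0.417588, Gamma_uuv = 0.126113, Gamma_uvv = 0.081273, Gamma_vuu = -1.474031, Gamma_vuv = -0.239096, Gamma_vvv = -0.126113; k2 = (0.374035, -1.736488, -0.022825, 0.275909)
  k3: at (u, v) = (-0.731298, 0.913176), (du/dtau, dv/dtau) = (0.373859, -1.736205); Gamma_uuu = -0.417617, Gamma_uuv = 0.126121, Gamma_uvv = 0.081273, Gamma_vuu = -1.473938, Gamma_vuv = -0.239124, Gamma_vvv = -0.126121; k3 = (0.373859, -1.736205, -0.022891, 0.275764)
  k4: at (u, v) = (-0.712614, 0.826380), (du/dtau, dv/dtau) = (0.372711, -1.722424); Gamma_uuu = -0.406362, Gamma_uuv = 0.122684, Gamma_uvv = 0.081001, Gamma_vuu = -1.509933, Gamma_vuv = -0.228182, Gamma_vvv = -0.122684; k4 = (0.372711, -1.722424, -0.026343, 0.280750)
  Y <- Y + (h/6)(k1 + 2k2 + 2k3 + k4): u = -0.7126, v = 0.8264, du/dtau = 0.3727, dv/dtau = -1.7224
step 2:
  k1: at (u, v) = (-0.712608, 0.826370), (du/dtau, dv/dtau) = (0.372715, -1.722428); Gamma_uuu = -0.406358, Gamma_uuv = 0.122682, Gamma_uvv = 0.081001, Gamma_vuu = -1.509944, Gamma_vuv = -0.228179, Gamma_vvv = -0.122682; k1 = (0.372715, -1.722428, -0.026342, 0.280755)
  k2: at (u, v) = (-0.693973, 0.740248), (du/dtau, dv/dtau) = (0.371398, -1.708390); Gamma_uuu = -0.394841, Gamma_uuv = 0.119084, Gamma_uvv = 0.080611, Gamma_vuu = -1.545434, Gamma_vuv = -0.217243, Gamma_vvv = -0.119084; k2 = (0.371398, -1.708390, -0.029691, 0.285053)
  k3: at (u, v) = (-0.694038, 0.740950), (du/dtau, dv/dtau) = (0.371231, -1.708175); Gamma_uuu = -0.394882, Gamma_uuv = 0.119097, Gamma_uvv = 0.080612, Gamma_vuu = -1.545310, Gamma_vuv = -0.217282, Gamma_vvv = -0.119097; k3 = (0.371231, -1.708175, -0.029750, 0.284904)
  k4: at (u, v) = (-0.675485, 0.655552), (du/dtau, dv/dtau) = (0.369740, -1.693937); Gamma_uuu = -0.383160, Gamma_uuv = 0.115359, Gamma_uvv = 0.080105, Gamma_vuu = -1.580152, Gamma_vuv = -0.206410, Gamma_vvv = -0.115359; k4 = (0.369740, -1.693937, -0.032972, 0.288477)
  Y <- Y + (h/6)(k1 + 2k2 + 2k3 + k4): u = -0.6755, v = 0.6555, du/dtau = 0.3697, dv/dtau = -1.6939


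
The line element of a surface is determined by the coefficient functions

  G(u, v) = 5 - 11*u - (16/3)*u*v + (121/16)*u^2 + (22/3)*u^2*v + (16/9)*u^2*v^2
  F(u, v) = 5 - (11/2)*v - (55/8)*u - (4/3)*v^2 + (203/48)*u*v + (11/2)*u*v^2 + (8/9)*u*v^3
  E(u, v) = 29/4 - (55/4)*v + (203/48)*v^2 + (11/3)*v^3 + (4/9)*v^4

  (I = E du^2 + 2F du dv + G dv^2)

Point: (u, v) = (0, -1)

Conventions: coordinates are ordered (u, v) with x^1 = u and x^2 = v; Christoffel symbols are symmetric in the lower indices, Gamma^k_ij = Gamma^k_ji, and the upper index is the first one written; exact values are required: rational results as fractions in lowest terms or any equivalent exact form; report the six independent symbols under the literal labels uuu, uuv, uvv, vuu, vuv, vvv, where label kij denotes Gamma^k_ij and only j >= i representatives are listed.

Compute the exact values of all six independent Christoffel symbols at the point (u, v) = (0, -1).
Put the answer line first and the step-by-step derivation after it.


Answer: Gamma_uuu = 0, Gamma_uuv = -187/749, Gamma_uvv = 0, Gamma_vuu = 0, Gamma_vuv = -408/3745, Gamma_vvv = 0

E = 3169/144, F = 55/6, G = 5 at the point
E_u = 0, E_v = -935/72, F_u = -935/144, F_v = -17/6, G_u = -17/3, G_v = 0
EG - F^2 = 3745/144;  g^inv = (144/3745) * [[5, -55/6], [-55/6, 3169/144]]
first-kind symbols [ij,l] = (1/2)(d_i g_jl + d_j g_il - d_l g_ij): [uu,u] = E_u/2 = 0, [uu,v] = F_u - E_v/2 = 0, [uv,u] = E_v/2 = -935/144, [uv,v] = G_u/2 = -17/6, [vv,u] = F_v - G_u/2 = 0, [vv,v] = G_v/2 = 0
Gamma^u_ij = (G*[ij,u] - F*[ij,v])/(EG - F^2), Gamma^v_ij = (E*[ij,v] - F*[ij,u])/(EG - F^2)


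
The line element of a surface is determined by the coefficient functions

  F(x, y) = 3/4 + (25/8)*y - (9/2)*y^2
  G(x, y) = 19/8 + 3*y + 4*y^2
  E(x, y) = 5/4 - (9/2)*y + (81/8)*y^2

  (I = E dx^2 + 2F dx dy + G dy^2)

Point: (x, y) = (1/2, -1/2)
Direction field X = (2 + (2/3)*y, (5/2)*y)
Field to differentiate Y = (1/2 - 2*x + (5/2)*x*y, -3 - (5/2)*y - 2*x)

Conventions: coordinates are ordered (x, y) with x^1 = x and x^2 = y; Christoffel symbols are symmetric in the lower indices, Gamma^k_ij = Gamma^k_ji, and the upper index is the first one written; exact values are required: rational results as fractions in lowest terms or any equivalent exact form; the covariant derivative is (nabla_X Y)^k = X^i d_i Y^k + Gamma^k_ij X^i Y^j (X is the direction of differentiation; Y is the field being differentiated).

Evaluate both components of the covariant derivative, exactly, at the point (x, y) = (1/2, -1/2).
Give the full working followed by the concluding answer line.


E = 193/32, F = -31/16, G = 15/8 at the point
E_x = 0, E_y = -117/8, F_x = 0, F_y = 61/8, G_x = 0, G_y = -1
EG - F^2 = 967/128;  g^inv = (128/967) * [[15/8, 31/16], [31/16, 193/32]]
first-kind symbols [ij,l] = (1/2)(d_i g_jl + d_j g_il - d_l g_ij): [xx,x] = E_x/2 = 0, [xx,y] = F_x - E_y/2 = 117/16, [xy,x] = E_y/2 = -117/16, [xy,y] = G_x/2 = 0, [yy,x] = F_y - G_x/2 = 61/8, [yy,y] = G_y/2 = -1/2
Gamma^x_ij = (G*[ij,x] - F*[ij,y])/(EG - F^2), Gamma^y_ij = (E*[ij,y] - F*[ij,x])/(EG - F^2)
Gamma_xxx = 3627/1934, Gamma_xxy = -1755/967, Gamma_xyy = 1706/967, Gamma_yxx = 22581/3868, Gamma_yxy = -3627/1934, Gamma_yyy = 1505/967
X = (5/3, -5/4), Y = (-9/8, -11/4) at the point

Answer: (nabla_X Y)^x = 123935/92832, (nabla_X Y)^y = 28565/185664


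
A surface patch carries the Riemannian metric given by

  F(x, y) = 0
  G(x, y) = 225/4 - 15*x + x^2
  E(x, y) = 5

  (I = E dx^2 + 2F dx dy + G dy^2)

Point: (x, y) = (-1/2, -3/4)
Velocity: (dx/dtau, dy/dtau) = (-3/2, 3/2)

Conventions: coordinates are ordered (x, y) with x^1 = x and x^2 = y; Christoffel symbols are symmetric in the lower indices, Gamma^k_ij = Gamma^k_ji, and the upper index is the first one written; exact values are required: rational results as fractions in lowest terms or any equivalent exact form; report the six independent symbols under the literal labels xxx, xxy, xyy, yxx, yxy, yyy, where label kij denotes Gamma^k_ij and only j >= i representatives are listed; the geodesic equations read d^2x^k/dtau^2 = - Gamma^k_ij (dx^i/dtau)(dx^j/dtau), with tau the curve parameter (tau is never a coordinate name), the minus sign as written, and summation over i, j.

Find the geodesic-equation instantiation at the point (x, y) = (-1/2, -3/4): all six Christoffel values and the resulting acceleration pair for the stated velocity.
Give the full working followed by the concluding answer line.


E = 5, F = 0, G = 64 at the point
E_x = 0, E_y = 0, F_x = 0, F_y = 0, G_x = -16, G_y = 0
EG - F^2 = 320;  g^inv = (1/320) * [[64, 0], [0, 5]]
first-kind symbols [ij,l] = (1/2)(d_i g_jl + d_j g_il - d_l g_ij): [xx,x] = E_x/2 = 0, [xx,y] = F_x - E_y/2 = 0, [xy,x] = E_y/2 = 0, [xy,y] = G_x/2 = -8, [yy,x] = F_y - G_x/2 = 8, [yy,y] = G_y/2 = 0
Gamma^x_ij = (G*[ij,x] - F*[ij,y])/(EG - F^2), Gamma^y_ij = (E*[ij,y] - F*[ij,x])/(EG - F^2)
Gamma_xxx = 0, Gamma_xxy = 0, Gamma_xyy = 8/5, Gamma_yxx = 0, Gamma_yxy = -1/8, Gamma_yyy = 0
d^2x/dtau^2 = -(Gamma_xxx*(-3/2)^2 + 2*Gamma_xxy*(-3/2)*(3/2) + Gamma_xyy*(3/2)^2) = -18/5
d^2y/dtau^2 = -(Gamma_yxx*(-3/2)^2 + 2*Gamma_yxy*(-3/2)*(3/2) + Gamma_yyy*(3/2)^2) = -9/16

Answer: Gamma_xxx = 0, Gamma_xxy = 0, Gamma_xyy = 8/5, Gamma_yxx = 0, Gamma_yxy = -1/8, Gamma_yyy = 0; accelerations (d^2x/dtau^2, d^2y/dtau^2) = (-18/5, -9/16)


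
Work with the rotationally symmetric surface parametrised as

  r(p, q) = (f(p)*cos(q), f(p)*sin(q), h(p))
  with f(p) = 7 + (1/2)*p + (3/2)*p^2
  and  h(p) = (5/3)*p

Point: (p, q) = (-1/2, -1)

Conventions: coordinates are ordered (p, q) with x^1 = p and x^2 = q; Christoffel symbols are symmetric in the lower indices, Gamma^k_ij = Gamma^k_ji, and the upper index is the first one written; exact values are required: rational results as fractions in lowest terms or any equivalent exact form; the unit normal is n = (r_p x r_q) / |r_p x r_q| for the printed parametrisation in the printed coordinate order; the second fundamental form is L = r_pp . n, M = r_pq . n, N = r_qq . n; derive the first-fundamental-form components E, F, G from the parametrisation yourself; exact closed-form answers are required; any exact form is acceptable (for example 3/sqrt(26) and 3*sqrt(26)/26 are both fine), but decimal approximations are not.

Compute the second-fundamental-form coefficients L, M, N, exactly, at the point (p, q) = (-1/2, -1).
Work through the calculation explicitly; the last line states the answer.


f = 57/8, f' = -1, f'' = 3, h' = 5/3, h'' = 0
E = 34/9, F = 0, G = 3249/64; answer radicand W^2 = 34/9
unnormalised second-form numerators: l = -5, m = 0, n = 95/8; L = l/sqrt(34/9), and similarly M = m/sqrt(W^2), N = n/sqrt(W^2)

Answer: L = -15*sqrt(34)/34, M = 0, N = 285*sqrt(34)/272


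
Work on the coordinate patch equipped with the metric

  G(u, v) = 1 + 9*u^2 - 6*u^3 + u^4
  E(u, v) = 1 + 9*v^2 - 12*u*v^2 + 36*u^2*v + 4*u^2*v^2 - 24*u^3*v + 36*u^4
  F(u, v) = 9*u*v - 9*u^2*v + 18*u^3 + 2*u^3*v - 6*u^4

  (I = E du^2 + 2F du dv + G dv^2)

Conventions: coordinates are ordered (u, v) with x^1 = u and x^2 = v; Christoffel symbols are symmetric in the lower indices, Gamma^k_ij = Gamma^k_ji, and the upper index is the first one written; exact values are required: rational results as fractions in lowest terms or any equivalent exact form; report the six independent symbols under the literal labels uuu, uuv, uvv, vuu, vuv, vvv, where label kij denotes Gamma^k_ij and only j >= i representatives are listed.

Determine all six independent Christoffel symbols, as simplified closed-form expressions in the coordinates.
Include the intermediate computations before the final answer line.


E = 1 + 9*v^2 - 12*u*v^2 + 36*u^2*v + 4*u^2*v^2 - 24*u^3*v + 36*u^4; F = 9*u*v - 9*u^2*v + 18*u^3 + 2*u^3*v - 6*u^4; G = 1 + 9*u^2 - 6*u^3 + u^4
Gamma^k_ij = (1/2) g^{kl} (d_i g_jl + d_j g_il - d_l g_ij), with g^inv = (1/(EG-F^2)) [[G, -F], [-F, E]]
first partials: E_u = -12*v^2 + 72*u*v + 8*u*v^2 - 72*u^2*v + 144*u^3, E_v = 18*v - 24*u*v + 36*u^2 + 8*u^2*v - 24*u^3, F_u = 9*v - 18*u*v + 54*u^2 + 6*u^2*v - 24*u^3, F_v = 9*u - 9*u^2 + 2*u^3, G_u = 18*u - 18*u^2 + 4*u^3, G_v = 0
D = EG - F^2 = 1 + 9*v^2 + 9*u^2 - 12*u*v^2 + 36*u^2*v - 6*u^3 + 4*u^2*v^2 - 24*u^3*v + 37*u^4
expanded: Gamma^u_uu = (G E_u - 2F F_u + F E_v)/(2D), Gamma^u_uv = (G E_v - F G_u)/(2D), Gamma^u_vv = (2G F_v - G G_u - F G_v)/(2D), Gamma^v_uu = (2E F_u - E E_v - F E_u)/(2D), Gamma^v_uv = (E G_u - F E_v)/(2D), Gamma^v_vv = (E G_v - 2F F_v + F G_u)/(2D); substitute and cancel common factors

Answer: Gamma_uuu = (72*u^3 - 36*u^2*v + 4*u*v^2 + 36*u*v - 6*v^2)/(37*u^4 - 24*u^3*v - 6*u^3 + 4*u^2*v^2 + 36*u^2*v + 9*u^2 - 12*u*v^2 + 9*v^2 + 1), Gamma_uuv = (-12*u^3 + 4*u^2*v + 18*u^2 - 12*u*v + 9*v)/(37*u^4 - 24*u^3*v - 6*u^3 + 4*u^2*v^2 + 36*u^2*v + 9*u^2 - 12*u*v^2 + 9*v^2 + 1), Gamma_uvv = 0, Gamma_vuu = (-12*u^3 + 2*u^2*v + 36*u^2 - 6*u*v)/(37*u^4 - 24*u^3*v - 6*u^3 + 4*u^2*v^2 + 36*u^2*v + 9*u^2 - 12*u*v^2 + 9*v^2 + 1), Gamma_vuv = (2*u^3 - 9*u^2 + 9*u)/(37*u^4 - 24*u^3*v - 6*u^3 + 4*u^2*v^2 + 36*u^2*v + 9*u^2 - 12*u*v^2 + 9*v^2 + 1), Gamma_vvv = 0


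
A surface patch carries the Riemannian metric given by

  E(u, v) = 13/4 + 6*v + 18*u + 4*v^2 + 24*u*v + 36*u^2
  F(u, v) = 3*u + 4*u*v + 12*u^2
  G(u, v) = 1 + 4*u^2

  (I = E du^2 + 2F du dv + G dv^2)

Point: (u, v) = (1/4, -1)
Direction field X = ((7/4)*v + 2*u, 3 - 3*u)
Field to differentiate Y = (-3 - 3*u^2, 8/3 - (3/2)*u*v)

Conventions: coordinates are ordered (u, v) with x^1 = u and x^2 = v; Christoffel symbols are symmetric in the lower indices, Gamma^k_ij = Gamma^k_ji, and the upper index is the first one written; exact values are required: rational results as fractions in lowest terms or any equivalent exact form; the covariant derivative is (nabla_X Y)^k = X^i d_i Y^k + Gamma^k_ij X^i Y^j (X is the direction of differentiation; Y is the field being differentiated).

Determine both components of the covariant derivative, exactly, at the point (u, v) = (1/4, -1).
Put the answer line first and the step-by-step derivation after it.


Answer: (nabla_X Y)^u = 593/216, (nabla_X Y)^v = -1973/864

E = 2, F = 1/2, G = 5/4 at the point
E_u = 12, E_v = 4, F_u = 5, F_v = 1, G_u = 2, G_v = 0
EG - F^2 = 9/4;  g^inv = (4/9) * [[5/4, -1/2], [-1/2, 2]]
first-kind symbols [ij,l] = (1/2)(d_i g_jl + d_j g_il - d_l g_ij): [uu,u] = E_u/2 = 6, [uu,v] = F_u - E_v/2 = 3, [uv,u] = E_v/2 = 2, [uv,v] = G_u/2 = 1, [vv,u] = F_v - G_u/2 = 0, [vv,v] = G_v/2 = 0
Gamma^u_ij = (G*[ij,u] - F*[ij,v])/(EG - F^2), Gamma^v_ij = (E*[ij,v] - F*[ij,u])/(EG - F^2)
Gamma_uuu = 8/3, Gamma_uuv = 8/9, Gamma_uvv = 0, Gamma_vuu = 4/3, Gamma_vuv = 4/9, Gamma_vvv = 0
X = (-5/4, 9/4), Y = (-51/16, 73/24) at the point


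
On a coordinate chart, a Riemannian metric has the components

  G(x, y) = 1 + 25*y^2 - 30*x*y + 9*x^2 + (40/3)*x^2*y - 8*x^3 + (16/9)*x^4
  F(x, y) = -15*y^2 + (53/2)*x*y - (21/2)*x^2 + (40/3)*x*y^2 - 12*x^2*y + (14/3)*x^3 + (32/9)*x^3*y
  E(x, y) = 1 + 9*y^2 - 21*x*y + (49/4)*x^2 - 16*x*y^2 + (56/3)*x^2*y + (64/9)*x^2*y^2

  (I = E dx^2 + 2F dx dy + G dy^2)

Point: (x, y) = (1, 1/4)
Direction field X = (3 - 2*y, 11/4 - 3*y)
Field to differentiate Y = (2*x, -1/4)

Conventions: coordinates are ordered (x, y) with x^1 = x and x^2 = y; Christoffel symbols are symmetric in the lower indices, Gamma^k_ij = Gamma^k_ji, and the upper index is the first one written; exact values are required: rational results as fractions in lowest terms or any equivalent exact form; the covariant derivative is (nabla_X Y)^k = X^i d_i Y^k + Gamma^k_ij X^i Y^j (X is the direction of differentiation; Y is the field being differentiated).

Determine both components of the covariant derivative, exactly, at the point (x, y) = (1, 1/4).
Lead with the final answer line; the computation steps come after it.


Answer: (nabla_X Y)^x = 35433/3700, (nabla_X Y)^y = -413/740

E = 1825/144, F = -205/144, G = 169/144 at the point
E_x = 1025/36, E_y = -41/18, F_x = -23/8, F_y = 155/9, G_x = 5/18, G_y = -25/6
EG - F^2 = 925/72;  g^inv = (72/925) * [[169/144, 205/144], [205/144, 1825/144]]
first-kind symbols [ij,l] = (1/2)(d_i g_jl + d_j g_il - d_l g_ij): [xx,x] = E_x/2 = 1025/72, [xx,y] = F_x - E_y/2 = -125/72, [xy,x] = E_y/2 = -41/36, [xy,y] = G_x/2 = 5/36, [yy,x] = F_y - G_x/2 = 205/12, [yy,y] = G_y/2 = -25/12
Gamma^x_ij = (G*[ij,x] - F*[ij,y])/(EG - F^2), Gamma^y_ij = (E*[ij,y] - F*[ij,x])/(EG - F^2)
Gamma_xxx = 41/37, Gamma_xxy = -82/925, Gamma_xyy = 246/185, Gamma_yxx = -5/37, Gamma_yxy = 2/185, Gamma_yyy = -6/37
X = (5/2, 2), Y = (2, -1/4) at the point


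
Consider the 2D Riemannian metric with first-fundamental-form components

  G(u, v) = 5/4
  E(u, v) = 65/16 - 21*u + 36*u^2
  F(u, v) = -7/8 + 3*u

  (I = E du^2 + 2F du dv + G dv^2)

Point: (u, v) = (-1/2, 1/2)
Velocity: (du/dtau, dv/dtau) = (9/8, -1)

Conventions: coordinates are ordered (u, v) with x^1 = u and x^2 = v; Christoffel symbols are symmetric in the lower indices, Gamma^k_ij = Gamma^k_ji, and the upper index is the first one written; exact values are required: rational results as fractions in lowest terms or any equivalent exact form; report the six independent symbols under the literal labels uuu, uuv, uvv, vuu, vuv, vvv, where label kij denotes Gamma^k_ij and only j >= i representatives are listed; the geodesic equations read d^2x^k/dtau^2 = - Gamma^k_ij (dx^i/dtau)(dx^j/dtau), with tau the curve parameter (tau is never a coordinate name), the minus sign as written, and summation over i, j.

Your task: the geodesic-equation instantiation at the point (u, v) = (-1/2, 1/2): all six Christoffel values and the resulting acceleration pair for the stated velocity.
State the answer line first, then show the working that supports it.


Answer: Gamma_uuu = -152/127, Gamma_uuv = 0, Gamma_uvv = 0, Gamma_vuu = 16/127, Gamma_vuv = 0, Gamma_vvv = 0; accelerations (d^2u/dtau^2, d^2v/dtau^2) = (1539/1016, -81/508)

E = 377/16, F = -19/8, G = 5/4 at the point
E_u = -57, E_v = 0, F_u = 3, F_v = 0, G_u = 0, G_v = 0
EG - F^2 = 381/16;  g^inv = (16/381) * [[5/4, 19/8], [19/8, 377/16]]
first-kind symbols [ij,l] = (1/2)(d_i g_jl + d_j g_il - d_l g_ij): [uu,u] = E_u/2 = -57/2, [uu,v] = F_u - E_v/2 = 3, [uv,u] = E_v/2 = 0, [uv,v] = G_u/2 = 0, [vv,u] = F_v - G_u/2 = 0, [vv,v] = G_v/2 = 0
Gamma^u_ij = (G*[ij,u] - F*[ij,v])/(EG - F^2), Gamma^v_ij = (E*[ij,v] - F*[ij,u])/(EG - F^2)
Gamma_uuu = -152/127, Gamma_uuv = 0, Gamma_uvv = 0, Gamma_vuu = 16/127, Gamma_vuv = 0, Gamma_vvv = 0
d^2u/dtau^2 = -(Gamma_uuu*(9/8)^2 + 2*Gamma_uuv*(9/8)*(-1) + Gamma_uvv*(-1)^2) = 1539/1016
d^2v/dtau^2 = -(Gamma_vuu*(9/8)^2 + 2*Gamma_vuv*(9/8)*(-1) + Gamma_vvv*(-1)^2) = -81/508


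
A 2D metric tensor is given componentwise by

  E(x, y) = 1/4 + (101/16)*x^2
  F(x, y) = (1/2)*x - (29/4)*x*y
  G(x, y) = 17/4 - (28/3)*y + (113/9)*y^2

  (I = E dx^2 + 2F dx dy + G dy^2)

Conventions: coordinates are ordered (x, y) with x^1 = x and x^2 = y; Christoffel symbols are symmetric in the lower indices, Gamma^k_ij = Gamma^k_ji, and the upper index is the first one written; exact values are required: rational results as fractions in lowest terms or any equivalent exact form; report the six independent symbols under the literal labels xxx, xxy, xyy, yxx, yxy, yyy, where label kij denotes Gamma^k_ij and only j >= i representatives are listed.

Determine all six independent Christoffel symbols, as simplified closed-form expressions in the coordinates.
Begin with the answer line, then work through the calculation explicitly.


Answer: Gamma_xxx = (15376*x*y^2 - 29760*x*y + 15309*x)/(15376*x^2*y^2 - 29760*x^2*y + 15309*x^2 + 1808*y^2 - 1344*y + 612), Gamma_xxy = 0, Gamma_xyy = (15872*x*y - 16404*x)/(15376*x^2*y^2 - 29760*x^2*y + 15309*x^2 + 1808*y^2 - 1344*y + 612), Gamma_yxx = (72 - 1044*y)/(15376*x^2*y^2 - 29760*x^2*y + 15309*x^2 + 1808*y^2 - 1344*y + 612), Gamma_yxy = 0, Gamma_yyy = (15376*x^2*y - 14880*x^2 + 1808*y - 672)/(15376*x^2*y^2 - 29760*x^2*y + 15309*x^2 + 1808*y^2 - 1344*y + 612)

E = 1/4 + (101/16)*x^2; F = (1/2)*x - (29/4)*x*y; G = 17/4 - (28/3)*y + (113/9)*y^2
Gamma^k_ij = (1/2) g^{kl} (d_i g_jl + d_j g_il - d_l g_ij), with g^inv = (1/(EG-F^2)) [[G, -F], [-F, E]]
first partials: E_x = (101/8)*x, E_y = 0, F_x = 1/2 - (29/4)*y, F_y = -(29/4)*x, G_x = 0, G_y = -28/3 + (226/9)*y
D = EG - F^2 = 17/16 - (7/3)*y + (113/36)*y^2 + (1701/64)*x^2 - (155/3)*x^2*y + (961/36)*x^2*y^2
expanded: Gamma^x_xx = (G E_x - 2F F_x + F E_y)/(2D), Gamma^x_xy = (G E_y - F G_x)/(2D), Gamma^x_yy = (2G F_y - G G_x - F G_y)/(2D), Gamma^y_xx = (2E F_x - E E_y - F E_x)/(2D), Gamma^y_xy = (E G_x - F E_y)/(2D), Gamma^y_yy = (E G_y - 2F F_y + F G_x)/(2D); substitute and cancel common factors


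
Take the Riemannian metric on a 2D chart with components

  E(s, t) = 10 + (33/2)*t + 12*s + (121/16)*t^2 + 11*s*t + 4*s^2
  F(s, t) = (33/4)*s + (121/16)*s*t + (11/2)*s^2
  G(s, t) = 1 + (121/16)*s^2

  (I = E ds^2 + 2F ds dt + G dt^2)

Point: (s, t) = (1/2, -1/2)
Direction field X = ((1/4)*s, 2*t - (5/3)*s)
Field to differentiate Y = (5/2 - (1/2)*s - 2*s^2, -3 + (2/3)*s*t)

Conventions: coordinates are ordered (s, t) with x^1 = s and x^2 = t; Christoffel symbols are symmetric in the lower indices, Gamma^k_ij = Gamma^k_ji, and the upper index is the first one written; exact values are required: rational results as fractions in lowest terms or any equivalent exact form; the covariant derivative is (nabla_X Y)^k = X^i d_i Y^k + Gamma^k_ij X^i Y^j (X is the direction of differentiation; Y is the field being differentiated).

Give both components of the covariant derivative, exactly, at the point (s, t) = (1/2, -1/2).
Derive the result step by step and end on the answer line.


E = 505/64, F = 231/64, G = 185/64 at the point
E_s = 21/2, E_t = 231/16, F_s = 319/32, F_t = 121/32, G_s = 121/16, G_t = 0
EG - F^2 = 313/32;  g^inv = (32/313) * [[185/64, -231/64], [-231/64, 505/64]]
first-kind symbols [ij,l] = (1/2)(d_i g_jl + d_j g_il - d_l g_ij): [ss,s] = E_s/2 = 21/4, [ss,t] = F_s - E_t/2 = 11/4, [st,s] = E_t/2 = 231/32, [st,t] = G_s/2 = 121/32, [tt,s] = F_t - G_s/2 = 0, [tt,t] = G_t/2 = 0
Gamma^s_ij = (G*[ij,s] - F*[ij,t])/(EG - F^2), Gamma^t_ij = (E*[ij,t] - F*[ij,s])/(EG - F^2)
Gamma_sss = 168/313, Gamma_sst = 231/313, Gamma_stt = 0, Gamma_tss = 88/313, Gamma_tst = 121/313, Gamma_ttt = 0
X = (1/8, -11/6), Y = (7/4, -19/6) at the point

Answer: (nabla_X Y)^s = -7149/2504, (nabla_X Y)^t = -89449/45072


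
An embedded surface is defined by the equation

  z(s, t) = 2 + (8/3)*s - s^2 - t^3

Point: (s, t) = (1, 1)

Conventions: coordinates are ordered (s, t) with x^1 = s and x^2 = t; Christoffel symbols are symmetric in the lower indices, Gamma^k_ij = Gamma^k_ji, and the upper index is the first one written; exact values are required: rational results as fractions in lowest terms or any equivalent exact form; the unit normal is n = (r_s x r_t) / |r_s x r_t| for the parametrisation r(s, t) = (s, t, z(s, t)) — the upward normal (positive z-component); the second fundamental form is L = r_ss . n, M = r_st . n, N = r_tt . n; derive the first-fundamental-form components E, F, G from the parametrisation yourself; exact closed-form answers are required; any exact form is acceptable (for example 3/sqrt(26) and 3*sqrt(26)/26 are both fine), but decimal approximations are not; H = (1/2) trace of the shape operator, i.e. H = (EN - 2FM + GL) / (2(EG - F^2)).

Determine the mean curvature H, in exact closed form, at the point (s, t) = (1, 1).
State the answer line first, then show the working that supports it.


Answer: H = -387*sqrt(94)/8836

z_s = 2/3, z_t = -3, z_ss = -2, z_st = 0, z_tt = -6
E = 13/9, F = -2, G = 10; answer radicand W^2 = 94/9
unnormalised second-form numerators: l = -2, m = 0, n = -6; L = l/sqrt(94/9), and similarly M = m/sqrt(W^2), N = n/sqrt(W^2)
H = (E*n - 2*F*m + G*l) / (2*(EG - F^2)*sqrt(W^2)); E*n - 2*F*m + G*l = -86/3, EG - F^2 = 94/9, so H = (-129/94)/sqrt(94/9)


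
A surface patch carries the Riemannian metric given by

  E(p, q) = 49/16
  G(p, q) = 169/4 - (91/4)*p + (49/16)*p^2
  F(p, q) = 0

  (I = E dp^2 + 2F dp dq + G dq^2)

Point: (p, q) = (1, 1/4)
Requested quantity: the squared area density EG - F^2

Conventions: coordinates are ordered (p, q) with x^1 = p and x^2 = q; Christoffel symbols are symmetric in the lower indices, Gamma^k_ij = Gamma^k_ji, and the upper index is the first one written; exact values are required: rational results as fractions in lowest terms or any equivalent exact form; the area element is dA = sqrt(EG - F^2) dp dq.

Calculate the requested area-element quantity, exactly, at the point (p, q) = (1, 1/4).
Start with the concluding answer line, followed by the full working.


Answer: EG - F^2 = 17689/256

E = 49/16, F = 0, G = 361/16; EG - F^2 = 17689/256


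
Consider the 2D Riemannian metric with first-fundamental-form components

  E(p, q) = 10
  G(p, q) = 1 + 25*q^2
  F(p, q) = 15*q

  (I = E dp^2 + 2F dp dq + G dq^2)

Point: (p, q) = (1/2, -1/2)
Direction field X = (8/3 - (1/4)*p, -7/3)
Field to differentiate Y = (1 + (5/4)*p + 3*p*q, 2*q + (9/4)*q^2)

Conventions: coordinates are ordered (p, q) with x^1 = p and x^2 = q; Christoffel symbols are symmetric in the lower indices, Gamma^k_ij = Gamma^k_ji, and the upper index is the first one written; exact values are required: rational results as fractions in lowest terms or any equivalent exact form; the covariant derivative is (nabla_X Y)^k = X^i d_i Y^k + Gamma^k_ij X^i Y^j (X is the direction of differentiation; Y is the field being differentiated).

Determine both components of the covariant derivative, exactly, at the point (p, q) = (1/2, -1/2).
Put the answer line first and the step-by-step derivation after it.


Answer: (nabla_X Y)^p = -3985/1248, (nabla_X Y)^q = -21/104

E = 10, F = -15/2, G = 29/4 at the point
E_p = 0, E_q = 0, F_p = 0, F_q = 15, G_p = 0, G_q = -25
EG - F^2 = 65/4;  g^inv = (4/65) * [[29/4, 15/2], [15/2, 10]]
first-kind symbols [ij,l] = (1/2)(d_i g_jl + d_j g_il - d_l g_ij): [pp,p] = E_p/2 = 0, [pp,q] = F_p - E_q/2 = 0, [pq,p] = E_q/2 = 0, [pq,q] = G_p/2 = 0, [qq,p] = F_q - G_p/2 = 15, [qq,q] = G_q/2 = -25/2
Gamma^p_ij = (G*[ij,p] - F*[ij,q])/(EG - F^2), Gamma^q_ij = (E*[ij,q] - F*[ij,p])/(EG - F^2)
Gamma_ppp = 0, Gamma_ppq = 0, Gamma_pqq = 12/13, Gamma_qpp = 0, Gamma_qpq = 0, Gamma_qqq = -10/13
X = (61/24, -7/3), Y = (7/8, -7/16) at the point


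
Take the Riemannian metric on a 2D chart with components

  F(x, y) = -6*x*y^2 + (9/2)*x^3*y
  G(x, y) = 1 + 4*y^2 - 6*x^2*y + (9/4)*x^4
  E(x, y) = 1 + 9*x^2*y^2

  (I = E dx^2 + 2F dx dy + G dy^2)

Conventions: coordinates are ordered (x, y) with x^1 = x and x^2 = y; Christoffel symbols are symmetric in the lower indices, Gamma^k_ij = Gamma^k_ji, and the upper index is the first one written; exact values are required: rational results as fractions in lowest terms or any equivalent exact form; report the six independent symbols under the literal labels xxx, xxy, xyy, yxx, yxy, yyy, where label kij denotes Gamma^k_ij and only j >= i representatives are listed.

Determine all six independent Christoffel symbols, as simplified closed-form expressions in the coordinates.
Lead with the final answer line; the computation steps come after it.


Answer: Gamma_xxx = 36*x*y^2/(9*x^4 + 36*x^2*y^2 - 24*x^2*y + 16*y^2 + 4), Gamma_xxy = 36*x^2*y/(9*x^4 + 36*x^2*y^2 - 24*x^2*y + 16*y^2 + 4), Gamma_xyy = -24*x*y/(9*x^4 + 36*x^2*y^2 - 24*x^2*y + 16*y^2 + 4), Gamma_yxx = (18*x^2*y - 24*y^2)/(9*x^4 + 36*x^2*y^2 - 24*x^2*y + 16*y^2 + 4), Gamma_yxy = (18*x^3 - 24*x*y)/(9*x^4 + 36*x^2*y^2 - 24*x^2*y + 16*y^2 + 4), Gamma_yyy = (-12*x^2 + 16*y)/(9*x^4 + 36*x^2*y^2 - 24*x^2*y + 16*y^2 + 4)

E = 1 + 9*x^2*y^2; F = -6*x*y^2 + (9/2)*x^3*y; G = 1 + 4*y^2 - 6*x^2*y + (9/4)*x^4
Gamma^k_ij = (1/2) g^{kl} (d_i g_jl + d_j g_il - d_l g_ij), with g^inv = (1/(EG-F^2)) [[G, -F], [-F, E]]
first partials: E_x = 18*x*y^2, E_y = 18*x^2*y, F_x = -6*y^2 + (27/2)*x^2*y, F_y = -12*x*y + (9/2)*x^3, G_x = -12*x*y + 9*x^3, G_y = 8*y - 6*x^2
D = EG - F^2 = 1 + 4*y^2 - 6*x^2*y + 9*x^2*y^2 + (9/4)*x^4
expanded: Gamma^x_xx = (G E_x - 2F F_x + F E_y)/(2D), Gamma^x_xy = (G E_y - F G_x)/(2D), Gamma^x_yy = (2G F_y - G G_x - F G_y)/(2D), Gamma^y_xx = (2E F_x - E E_y - F E_x)/(2D), Gamma^y_xy = (E G_x - F E_y)/(2D), Gamma^y_yy = (E G_y - 2F F_y + F G_x)/(2D); substitute and cancel common factors


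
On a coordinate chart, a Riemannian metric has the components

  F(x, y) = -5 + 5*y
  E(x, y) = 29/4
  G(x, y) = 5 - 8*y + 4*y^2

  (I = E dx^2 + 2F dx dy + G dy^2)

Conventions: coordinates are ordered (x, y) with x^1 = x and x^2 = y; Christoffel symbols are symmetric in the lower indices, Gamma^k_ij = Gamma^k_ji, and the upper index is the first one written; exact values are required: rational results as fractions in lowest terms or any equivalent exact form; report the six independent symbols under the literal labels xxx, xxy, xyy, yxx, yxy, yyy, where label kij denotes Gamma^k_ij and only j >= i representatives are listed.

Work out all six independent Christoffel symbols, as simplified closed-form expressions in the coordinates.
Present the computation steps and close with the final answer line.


E = 29/4; F = -5 + 5*y; G = 5 - 8*y + 4*y^2
Gamma^k_ij = (1/2) g^{kl} (d_i g_jl + d_j g_il - d_l g_ij), with g^inv = (1/(EG-F^2)) [[G, -F], [-F, E]]
first partials: E_x = 0, E_y = 0, F_x = 0, F_y = 5, G_x = 0, G_y = -8 + 8*y
D = EG - F^2 = 45/4 - 8*y + 4*y^2
expanded: Gamma^x_xx = (G E_x - 2F F_x + F E_y)/(2D), Gamma^x_xy = (G E_y - F G_x)/(2D), Gamma^x_yy = (2G F_y - G G_x - F G_y)/(2D), Gamma^y_xx = (2E F_x - E E_y - F E_x)/(2D), Gamma^y_xy = (E G_x - F E_y)/(2D), Gamma^y_yy = (E G_y - 2F F_y + F G_x)/(2D); substitute and cancel common factors

Answer: Gamma_xxx = 0, Gamma_xxy = 0, Gamma_xyy = 20/(16*y^2 - 32*y + 45), Gamma_yxx = 0, Gamma_yxy = 0, Gamma_yyy = (16*y - 16)/(16*y^2 - 32*y + 45)


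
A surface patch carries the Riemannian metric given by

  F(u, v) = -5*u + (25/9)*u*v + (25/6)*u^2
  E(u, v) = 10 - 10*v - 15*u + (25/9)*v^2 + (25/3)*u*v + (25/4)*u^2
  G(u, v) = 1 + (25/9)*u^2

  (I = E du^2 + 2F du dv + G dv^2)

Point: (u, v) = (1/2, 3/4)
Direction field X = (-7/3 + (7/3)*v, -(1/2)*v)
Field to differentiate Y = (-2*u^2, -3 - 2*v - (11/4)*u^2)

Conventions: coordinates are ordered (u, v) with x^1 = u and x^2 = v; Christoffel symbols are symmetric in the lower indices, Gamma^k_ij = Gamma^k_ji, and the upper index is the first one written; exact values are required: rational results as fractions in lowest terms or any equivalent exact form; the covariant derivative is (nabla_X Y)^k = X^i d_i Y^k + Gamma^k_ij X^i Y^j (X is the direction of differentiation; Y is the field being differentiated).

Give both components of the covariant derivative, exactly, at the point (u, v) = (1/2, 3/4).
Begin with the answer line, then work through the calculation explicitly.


Answer: (nabla_X Y)^u = -535/1344, (nabla_X Y)^v = 2223/448

E = 5/4, F = -5/12, G = 61/36 at the point
E_u = -5/2, E_v = -5/3, F_u = 5/4, F_v = 25/18, G_u = 25/9, G_v = 0
EG - F^2 = 35/18;  g^inv = (18/35) * [[61/36, 5/12], [5/12, 5/4]]
first-kind symbols [ij,l] = (1/2)(d_i g_jl + d_j g_il - d_l g_ij): [uu,u] = E_u/2 = -5/4, [uu,v] = F_u - E_v/2 = 25/12, [uv,u] = E_v/2 = -5/6, [uv,v] = G_u/2 = 25/18, [vv,u] = F_v - G_u/2 = 0, [vv,v] = G_v/2 = 0
Gamma^u_ij = (G*[ij,u] - F*[ij,v])/(EG - F^2), Gamma^v_ij = (E*[ij,v] - F*[ij,u])/(EG - F^2)
Gamma_uuu = -9/14, Gamma_uuv = -3/7, Gamma_uvv = 0, Gamma_vuu = 15/14, Gamma_vuv = 5/7, Gamma_vvv = 0
X = (-7/12, -3/8), Y = (-1/2, -83/16) at the point


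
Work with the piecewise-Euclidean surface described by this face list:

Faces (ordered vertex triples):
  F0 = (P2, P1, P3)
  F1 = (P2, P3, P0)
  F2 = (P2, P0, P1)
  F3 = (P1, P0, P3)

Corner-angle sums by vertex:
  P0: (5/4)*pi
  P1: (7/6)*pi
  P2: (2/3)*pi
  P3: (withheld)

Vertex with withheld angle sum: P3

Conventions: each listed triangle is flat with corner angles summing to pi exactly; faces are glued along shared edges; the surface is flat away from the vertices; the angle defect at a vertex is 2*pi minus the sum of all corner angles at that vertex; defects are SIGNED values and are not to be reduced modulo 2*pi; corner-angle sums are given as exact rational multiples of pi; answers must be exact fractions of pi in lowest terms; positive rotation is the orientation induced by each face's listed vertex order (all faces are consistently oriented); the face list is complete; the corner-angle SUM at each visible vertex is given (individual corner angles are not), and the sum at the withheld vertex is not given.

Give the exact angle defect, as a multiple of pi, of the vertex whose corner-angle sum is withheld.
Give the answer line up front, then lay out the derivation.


Answer: defect(P3) = (13/12)*pi

V = 4, E = 6, F = 4; chi = V - E + F = 2
Gauss-Bonnet: total defect = 2*pi*chi = 4*pi; visible defects sum to (35/12)*pi


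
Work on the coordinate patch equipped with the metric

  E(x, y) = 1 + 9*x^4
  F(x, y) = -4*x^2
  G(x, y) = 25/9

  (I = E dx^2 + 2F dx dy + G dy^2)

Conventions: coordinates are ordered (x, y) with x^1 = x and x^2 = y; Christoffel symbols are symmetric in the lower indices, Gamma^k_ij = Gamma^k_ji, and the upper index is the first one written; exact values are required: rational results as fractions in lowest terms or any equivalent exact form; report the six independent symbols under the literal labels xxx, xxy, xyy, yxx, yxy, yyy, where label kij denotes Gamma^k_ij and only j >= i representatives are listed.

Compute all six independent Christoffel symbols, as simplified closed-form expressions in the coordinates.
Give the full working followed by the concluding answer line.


E = 1 + 9*x^4; F = -4*x^2; G = 25/9
Gamma^k_ij = (1/2) g^{kl} (d_i g_jl + d_j g_il - d_l g_ij), with g^inv = (1/(EG-F^2)) [[G, -F], [-F, E]]
first partials: E_x = 36*x^3, E_y = 0, F_x = -8*x, F_y = 0, G_x = 0, G_y = 0
D = EG - F^2 = 25/9 + 9*x^4
expanded: Gamma^x_xx = (G E_x - 2F F_x + F E_y)/(2D), Gamma^x_xy = (G E_y - F G_x)/(2D), Gamma^x_yy = (2G F_y - G G_x - F G_y)/(2D), Gamma^y_xx = (2E F_x - E E_y - F E_x)/(2D), Gamma^y_xy = (E G_x - F E_y)/(2D), Gamma^y_yy = (E G_y - 2F F_y + F G_x)/(2D); substitute and cancel common factors

Answer: Gamma_xxx = 162*x^3/(81*x^4 + 25), Gamma_xxy = 0, Gamma_xyy = 0, Gamma_yxx = -72*x/(81*x^4 + 25), Gamma_yxy = 0, Gamma_yyy = 0


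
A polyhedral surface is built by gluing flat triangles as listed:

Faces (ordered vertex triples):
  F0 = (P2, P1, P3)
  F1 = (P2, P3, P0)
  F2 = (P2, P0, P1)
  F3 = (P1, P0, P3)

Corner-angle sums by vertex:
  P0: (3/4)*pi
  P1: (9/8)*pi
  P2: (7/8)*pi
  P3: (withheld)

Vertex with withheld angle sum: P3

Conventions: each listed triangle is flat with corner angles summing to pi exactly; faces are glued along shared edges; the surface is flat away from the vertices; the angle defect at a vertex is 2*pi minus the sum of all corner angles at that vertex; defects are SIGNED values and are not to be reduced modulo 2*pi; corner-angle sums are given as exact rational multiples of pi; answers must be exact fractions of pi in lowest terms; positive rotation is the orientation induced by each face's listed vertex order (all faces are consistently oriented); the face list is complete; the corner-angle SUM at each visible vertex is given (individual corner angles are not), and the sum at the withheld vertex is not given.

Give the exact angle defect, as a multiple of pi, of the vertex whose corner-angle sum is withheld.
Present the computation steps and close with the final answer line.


V = 4, E = 6, F = 4; chi = V - E + F = 2
Gauss-Bonnet: total defect = 2*pi*chi = 4*pi; visible defects sum to (13/4)*pi

Answer: defect(P3) = (3/4)*pi


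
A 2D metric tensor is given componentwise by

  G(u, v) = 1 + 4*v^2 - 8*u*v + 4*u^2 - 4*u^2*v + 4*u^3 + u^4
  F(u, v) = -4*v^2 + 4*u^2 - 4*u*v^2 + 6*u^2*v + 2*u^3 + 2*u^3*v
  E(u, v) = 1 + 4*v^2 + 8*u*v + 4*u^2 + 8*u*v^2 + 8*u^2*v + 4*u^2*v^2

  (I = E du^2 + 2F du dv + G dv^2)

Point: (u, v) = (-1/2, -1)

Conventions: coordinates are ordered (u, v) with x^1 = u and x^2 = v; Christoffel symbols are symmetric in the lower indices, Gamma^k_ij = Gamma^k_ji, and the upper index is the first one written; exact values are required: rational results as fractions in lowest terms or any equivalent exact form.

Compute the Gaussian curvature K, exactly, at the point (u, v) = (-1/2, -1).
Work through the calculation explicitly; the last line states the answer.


E = 5, F = -5/2, G = 41/16, EG - F^2 = 105/16 at the point
E_u = 0, E_v = -4, F_u = -2, F_v = 21/4, G_u = 5/2, G_v = -5
E_vv = 2, F_uv = 7/2, G_uu = 7
Using the Brioschi determinant formula for K from the metric derivatives:
M1 = [[-E_vv/2 + F_uv - G_uu/2, E_u/2, F_u - E_v/2], [F_v - G_u/2, E, F], [G_v/2, F, G]] = [[-1, 0, 0], [4, 5, -5/2], [-5/2, -5/2, 41/16]]; det M1 = -105/16
M2 = [[0, E_v/2, G_u/2], [E_v/2, E, F], [G_u/2, F, G]] = [[0, -2, 5/4], [-2, 5, -5/2], [5/4, -5/2, 41/16]]; det M2 = -89/16
det M1 - det M2 = -1; K = -1 / (105/16)^2 = -256/11025

Answer: K = -256/11025
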